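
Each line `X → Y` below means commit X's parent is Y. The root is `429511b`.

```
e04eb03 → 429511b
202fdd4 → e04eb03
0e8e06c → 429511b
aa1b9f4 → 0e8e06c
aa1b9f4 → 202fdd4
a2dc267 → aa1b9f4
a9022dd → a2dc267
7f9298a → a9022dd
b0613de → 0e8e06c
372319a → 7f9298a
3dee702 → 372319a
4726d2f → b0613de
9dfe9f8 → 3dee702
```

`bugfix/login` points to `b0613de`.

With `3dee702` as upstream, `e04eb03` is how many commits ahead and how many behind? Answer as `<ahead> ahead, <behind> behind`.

Reachable from e04eb03: {429511b, e04eb03}.
Reachable from 3dee702: {0e8e06c, 202fdd4, 372319a, 3dee702, 429511b, 7f9298a, a2dc267, a9022dd, aa1b9f4, e04eb03}.
Only in e04eb03's history (ahead): {} — 0.
Only in 3dee702's history (behind): {0e8e06c, 202fdd4, 372319a, 3dee702, 7f9298a, a2dc267, a9022dd, aa1b9f4} — 8.

0 ahead, 8 behind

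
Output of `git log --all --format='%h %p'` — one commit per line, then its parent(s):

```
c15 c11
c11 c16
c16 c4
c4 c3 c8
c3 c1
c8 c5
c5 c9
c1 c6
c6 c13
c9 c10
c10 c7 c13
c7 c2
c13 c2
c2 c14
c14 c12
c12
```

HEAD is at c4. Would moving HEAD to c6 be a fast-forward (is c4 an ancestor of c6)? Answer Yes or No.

No

A fast-forward from c4 to c6 is possible iff c4 is an ancestor of c6.
Ancestors of c6: {c12, c13, c14, c2, c6}.
c4 is not among them, so fast-forward is not possible.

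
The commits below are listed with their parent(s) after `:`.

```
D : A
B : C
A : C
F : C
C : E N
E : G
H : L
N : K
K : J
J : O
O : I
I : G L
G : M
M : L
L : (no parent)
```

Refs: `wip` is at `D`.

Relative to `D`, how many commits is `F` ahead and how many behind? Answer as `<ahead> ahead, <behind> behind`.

1 ahead, 2 behind

Reachable from F: {C, E, F, G, I, J, K, L, M, N, O}.
Reachable from D: {A, C, D, E, G, I, J, K, L, M, N, O}.
Only in F's history (ahead): {F} — 1.
Only in D's history (behind): {A, D} — 2.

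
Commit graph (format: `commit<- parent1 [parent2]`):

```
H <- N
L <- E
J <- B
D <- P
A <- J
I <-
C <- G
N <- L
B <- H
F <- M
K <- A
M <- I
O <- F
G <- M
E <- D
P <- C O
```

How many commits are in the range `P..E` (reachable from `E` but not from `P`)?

2

Reachable from E: {C, D, E, F, G, I, M, O, P}.
Reachable from P: {C, F, G, I, M, O, P}.
In E's history but not P's: {D, E} — 2 commits.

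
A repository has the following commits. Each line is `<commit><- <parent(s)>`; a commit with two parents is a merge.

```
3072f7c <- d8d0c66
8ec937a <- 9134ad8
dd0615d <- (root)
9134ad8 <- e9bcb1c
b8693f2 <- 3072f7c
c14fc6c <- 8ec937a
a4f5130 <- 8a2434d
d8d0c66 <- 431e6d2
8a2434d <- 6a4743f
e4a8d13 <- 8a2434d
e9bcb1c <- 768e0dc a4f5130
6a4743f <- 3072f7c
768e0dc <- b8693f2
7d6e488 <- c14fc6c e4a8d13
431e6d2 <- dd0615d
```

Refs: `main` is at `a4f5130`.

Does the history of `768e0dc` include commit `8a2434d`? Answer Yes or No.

Ancestors of 768e0dc: {3072f7c, 431e6d2, 768e0dc, b8693f2, d8d0c66, dd0615d}.
8a2434d is not in that set, so it is not an ancestor of 768e0dc.

No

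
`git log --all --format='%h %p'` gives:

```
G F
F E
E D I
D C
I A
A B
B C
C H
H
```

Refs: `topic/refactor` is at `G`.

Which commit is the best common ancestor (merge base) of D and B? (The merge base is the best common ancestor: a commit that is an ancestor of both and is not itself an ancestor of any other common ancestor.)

Ancestors of D: {C, D, H}.
Ancestors of B: {B, C, H}.
Common ancestors: {C, H}.
Among these, C is not an ancestor of any other common ancestor — it is the merge base.

C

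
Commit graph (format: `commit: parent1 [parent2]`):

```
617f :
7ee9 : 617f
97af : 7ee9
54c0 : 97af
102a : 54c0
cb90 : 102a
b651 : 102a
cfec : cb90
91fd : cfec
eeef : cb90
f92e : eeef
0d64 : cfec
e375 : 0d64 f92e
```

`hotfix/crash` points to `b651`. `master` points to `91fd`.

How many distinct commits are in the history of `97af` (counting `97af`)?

3

Walking parent pointers from 97af: reachable set = {617f, 7ee9, 97af}.
That is 3 commits.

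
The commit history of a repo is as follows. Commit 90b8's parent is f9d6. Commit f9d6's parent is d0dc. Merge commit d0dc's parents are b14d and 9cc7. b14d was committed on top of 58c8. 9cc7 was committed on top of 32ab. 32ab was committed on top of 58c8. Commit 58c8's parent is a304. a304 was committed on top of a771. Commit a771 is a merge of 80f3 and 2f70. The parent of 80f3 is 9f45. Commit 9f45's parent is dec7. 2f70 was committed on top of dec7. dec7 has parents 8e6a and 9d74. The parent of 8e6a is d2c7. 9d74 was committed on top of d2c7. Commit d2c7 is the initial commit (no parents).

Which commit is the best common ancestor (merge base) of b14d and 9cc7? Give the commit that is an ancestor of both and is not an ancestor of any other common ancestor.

58c8

Ancestors of b14d: {2f70, 58c8, 80f3, 8e6a, 9d74, 9f45, a304, a771, b14d, d2c7, dec7}.
Ancestors of 9cc7: {2f70, 32ab, 58c8, 80f3, 8e6a, 9cc7, 9d74, 9f45, a304, a771, d2c7, dec7}.
Common ancestors: {2f70, 58c8, 80f3, 8e6a, 9d74, 9f45, a304, a771, d2c7, dec7}.
Among these, 58c8 is not an ancestor of any other common ancestor — it is the merge base.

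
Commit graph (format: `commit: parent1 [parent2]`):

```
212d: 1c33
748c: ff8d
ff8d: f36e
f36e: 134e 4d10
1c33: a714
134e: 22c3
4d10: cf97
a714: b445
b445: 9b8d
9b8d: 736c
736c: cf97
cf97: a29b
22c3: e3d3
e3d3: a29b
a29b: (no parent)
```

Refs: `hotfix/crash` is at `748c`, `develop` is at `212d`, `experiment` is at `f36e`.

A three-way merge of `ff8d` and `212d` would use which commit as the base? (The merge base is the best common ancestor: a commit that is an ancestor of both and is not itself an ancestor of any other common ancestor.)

Ancestors of ff8d: {134e, 22c3, 4d10, a29b, cf97, e3d3, f36e, ff8d}.
Ancestors of 212d: {1c33, 212d, 736c, 9b8d, a29b, a714, b445, cf97}.
Common ancestors: {a29b, cf97}.
Among these, cf97 is not an ancestor of any other common ancestor — it is the merge base.

cf97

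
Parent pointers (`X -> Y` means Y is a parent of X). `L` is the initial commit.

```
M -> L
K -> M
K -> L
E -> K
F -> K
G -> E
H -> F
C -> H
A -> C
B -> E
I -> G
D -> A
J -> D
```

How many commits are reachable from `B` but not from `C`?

Reachable from B: {B, E, K, L, M}.
Reachable from C: {C, F, H, K, L, M}.
In B's history but not C's: {B, E} — 2 commits.

2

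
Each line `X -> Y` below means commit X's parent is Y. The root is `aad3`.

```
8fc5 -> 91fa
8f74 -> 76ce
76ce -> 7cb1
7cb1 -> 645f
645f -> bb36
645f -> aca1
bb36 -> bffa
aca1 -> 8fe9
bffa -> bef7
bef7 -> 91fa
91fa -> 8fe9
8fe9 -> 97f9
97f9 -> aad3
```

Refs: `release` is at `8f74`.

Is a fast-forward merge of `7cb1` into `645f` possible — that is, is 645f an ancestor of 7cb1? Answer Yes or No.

A fast-forward from 645f to 7cb1 is possible iff 645f is an ancestor of 7cb1.
Ancestors of 7cb1: {645f, 7cb1, 8fe9, 91fa, 97f9, aad3, aca1, bb36, bef7, bffa}.
645f is among them, so fast-forward is possible.

Yes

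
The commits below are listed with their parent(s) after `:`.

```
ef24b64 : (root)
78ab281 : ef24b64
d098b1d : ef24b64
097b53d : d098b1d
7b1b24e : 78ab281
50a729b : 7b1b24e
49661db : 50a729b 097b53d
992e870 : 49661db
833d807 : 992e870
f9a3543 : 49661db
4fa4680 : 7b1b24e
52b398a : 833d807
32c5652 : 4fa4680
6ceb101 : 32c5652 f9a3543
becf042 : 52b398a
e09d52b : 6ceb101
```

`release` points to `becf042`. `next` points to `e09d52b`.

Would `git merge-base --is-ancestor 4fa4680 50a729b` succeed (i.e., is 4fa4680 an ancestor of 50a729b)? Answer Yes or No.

Ancestors of 50a729b: {50a729b, 78ab281, 7b1b24e, ef24b64}.
4fa4680 is not in that set, so it is not an ancestor of 50a729b.

No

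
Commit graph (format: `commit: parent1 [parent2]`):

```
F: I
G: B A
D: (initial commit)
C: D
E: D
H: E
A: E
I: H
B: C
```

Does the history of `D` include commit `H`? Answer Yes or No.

No

Ancestors of D: {D}.
H is not in that set, so it is not an ancestor of D.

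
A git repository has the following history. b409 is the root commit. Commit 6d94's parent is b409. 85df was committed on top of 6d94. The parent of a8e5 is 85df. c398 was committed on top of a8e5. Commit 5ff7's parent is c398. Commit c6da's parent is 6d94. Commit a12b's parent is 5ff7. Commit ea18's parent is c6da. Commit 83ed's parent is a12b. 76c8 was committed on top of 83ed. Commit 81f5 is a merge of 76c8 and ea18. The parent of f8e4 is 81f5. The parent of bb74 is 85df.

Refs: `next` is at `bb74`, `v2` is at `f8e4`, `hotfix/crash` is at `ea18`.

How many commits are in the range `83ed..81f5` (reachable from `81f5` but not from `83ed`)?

Reachable from 81f5: {5ff7, 6d94, 76c8, 81f5, 83ed, 85df, a12b, a8e5, b409, c398, c6da, ea18}.
Reachable from 83ed: {5ff7, 6d94, 83ed, 85df, a12b, a8e5, b409, c398}.
In 81f5's history but not 83ed's: {76c8, 81f5, c6da, ea18} — 4 commits.

4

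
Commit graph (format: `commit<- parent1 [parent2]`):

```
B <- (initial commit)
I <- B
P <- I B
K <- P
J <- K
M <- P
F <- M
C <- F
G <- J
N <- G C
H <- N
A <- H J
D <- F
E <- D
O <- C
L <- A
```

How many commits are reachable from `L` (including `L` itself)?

13

Walking parent pointers from L: reachable set = {A, B, C, F, G, H, I, J, K, L, M, N, P}.
That is 13 commits.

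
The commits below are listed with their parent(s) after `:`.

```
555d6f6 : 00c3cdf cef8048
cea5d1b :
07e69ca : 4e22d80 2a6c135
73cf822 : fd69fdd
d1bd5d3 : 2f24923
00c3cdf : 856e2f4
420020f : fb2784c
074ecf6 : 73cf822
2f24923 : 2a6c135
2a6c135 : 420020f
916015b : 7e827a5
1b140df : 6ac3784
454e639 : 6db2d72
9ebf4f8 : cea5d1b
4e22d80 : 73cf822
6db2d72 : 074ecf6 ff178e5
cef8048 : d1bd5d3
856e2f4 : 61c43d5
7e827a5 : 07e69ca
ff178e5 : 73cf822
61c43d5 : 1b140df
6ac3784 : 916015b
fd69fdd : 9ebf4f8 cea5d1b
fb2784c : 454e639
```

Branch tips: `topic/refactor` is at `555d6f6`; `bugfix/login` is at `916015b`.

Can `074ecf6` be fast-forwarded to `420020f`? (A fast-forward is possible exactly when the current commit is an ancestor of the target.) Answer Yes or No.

A fast-forward from 074ecf6 to 420020f is possible iff 074ecf6 is an ancestor of 420020f.
Ancestors of 420020f: {074ecf6, 420020f, 454e639, 6db2d72, 73cf822, 9ebf4f8, cea5d1b, fb2784c, fd69fdd, ff178e5}.
074ecf6 is among them, so fast-forward is possible.

Yes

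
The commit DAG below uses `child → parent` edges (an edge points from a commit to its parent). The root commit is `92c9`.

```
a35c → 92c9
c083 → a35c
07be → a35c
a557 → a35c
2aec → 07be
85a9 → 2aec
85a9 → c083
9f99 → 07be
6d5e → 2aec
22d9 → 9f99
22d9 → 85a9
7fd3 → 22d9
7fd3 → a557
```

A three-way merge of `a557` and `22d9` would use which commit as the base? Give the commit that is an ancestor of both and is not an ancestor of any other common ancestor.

Ancestors of a557: {92c9, a35c, a557}.
Ancestors of 22d9: {07be, 22d9, 2aec, 85a9, 92c9, 9f99, a35c, c083}.
Common ancestors: {92c9, a35c}.
Among these, a35c is not an ancestor of any other common ancestor — it is the merge base.

a35c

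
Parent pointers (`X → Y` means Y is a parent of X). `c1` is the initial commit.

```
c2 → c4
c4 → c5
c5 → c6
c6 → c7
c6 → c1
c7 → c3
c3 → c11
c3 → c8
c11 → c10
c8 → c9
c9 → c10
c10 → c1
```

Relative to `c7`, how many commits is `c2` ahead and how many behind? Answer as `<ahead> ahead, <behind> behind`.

Reachable from c2: {c1, c10, c11, c2, c3, c4, c5, c6, c7, c8, c9}.
Reachable from c7: {c1, c10, c11, c3, c7, c8, c9}.
Only in c2's history (ahead): {c2, c4, c5, c6} — 4.
Only in c7's history (behind): {} — 0.

4 ahead, 0 behind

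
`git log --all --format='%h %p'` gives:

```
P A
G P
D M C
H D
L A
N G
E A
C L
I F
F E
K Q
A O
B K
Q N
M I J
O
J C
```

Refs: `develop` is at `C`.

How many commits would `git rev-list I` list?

5

Walking parent pointers from I: reachable set = {A, E, F, I, O}.
That is 5 commits.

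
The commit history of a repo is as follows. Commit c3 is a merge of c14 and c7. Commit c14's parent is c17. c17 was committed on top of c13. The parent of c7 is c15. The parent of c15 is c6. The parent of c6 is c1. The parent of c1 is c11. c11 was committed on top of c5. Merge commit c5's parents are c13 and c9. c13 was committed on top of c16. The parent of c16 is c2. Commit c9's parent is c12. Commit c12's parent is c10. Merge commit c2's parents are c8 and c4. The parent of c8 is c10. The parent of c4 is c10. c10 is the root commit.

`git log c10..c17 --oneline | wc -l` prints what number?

6

Reachable from c17: {c10, c13, c16, c17, c2, c4, c8}.
Reachable from c10: {c10}.
In c17's history but not c10's: {c13, c16, c17, c2, c4, c8} — 6 commits.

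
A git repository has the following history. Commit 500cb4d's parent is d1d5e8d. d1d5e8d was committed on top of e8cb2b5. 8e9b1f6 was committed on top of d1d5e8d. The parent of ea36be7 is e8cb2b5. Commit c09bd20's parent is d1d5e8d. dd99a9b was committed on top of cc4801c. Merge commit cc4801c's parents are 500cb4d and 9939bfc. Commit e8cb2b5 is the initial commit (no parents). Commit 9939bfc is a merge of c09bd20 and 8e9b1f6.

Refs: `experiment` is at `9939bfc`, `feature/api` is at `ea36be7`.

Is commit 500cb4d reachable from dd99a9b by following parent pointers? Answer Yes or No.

Yes

Ancestors of dd99a9b (commits reachable by following parents): {500cb4d, 8e9b1f6, 9939bfc, c09bd20, cc4801c, d1d5e8d, dd99a9b, e8cb2b5}.
500cb4d is in that set, so it is an ancestor of dd99a9b.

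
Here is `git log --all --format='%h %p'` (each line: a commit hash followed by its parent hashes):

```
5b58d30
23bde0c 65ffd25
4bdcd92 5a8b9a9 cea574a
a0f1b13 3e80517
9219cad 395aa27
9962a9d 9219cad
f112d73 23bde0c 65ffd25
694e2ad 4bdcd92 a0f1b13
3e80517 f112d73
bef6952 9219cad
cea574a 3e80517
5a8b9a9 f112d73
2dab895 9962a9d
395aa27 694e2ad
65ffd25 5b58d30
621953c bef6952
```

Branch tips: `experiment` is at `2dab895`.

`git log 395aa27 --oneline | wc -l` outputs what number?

11

Walking parent pointers from 395aa27: reachable set = {23bde0c, 395aa27, 3e80517, 4bdcd92, 5a8b9a9, 5b58d30, 65ffd25, 694e2ad, a0f1b13, cea574a, f112d73}.
That is 11 commits.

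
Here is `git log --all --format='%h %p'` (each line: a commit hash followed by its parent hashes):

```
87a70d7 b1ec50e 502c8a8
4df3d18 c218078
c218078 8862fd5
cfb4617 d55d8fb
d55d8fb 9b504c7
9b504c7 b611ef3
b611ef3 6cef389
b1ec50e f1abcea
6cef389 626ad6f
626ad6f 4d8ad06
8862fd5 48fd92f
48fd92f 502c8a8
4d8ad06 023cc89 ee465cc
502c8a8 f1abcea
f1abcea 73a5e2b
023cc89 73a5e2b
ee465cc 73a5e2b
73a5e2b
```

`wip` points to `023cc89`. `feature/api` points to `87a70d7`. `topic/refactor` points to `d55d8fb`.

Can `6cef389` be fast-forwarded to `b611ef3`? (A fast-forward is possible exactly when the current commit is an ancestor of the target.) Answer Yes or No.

A fast-forward from 6cef389 to b611ef3 is possible iff 6cef389 is an ancestor of b611ef3.
Ancestors of b611ef3: {023cc89, 4d8ad06, 626ad6f, 6cef389, 73a5e2b, b611ef3, ee465cc}.
6cef389 is among them, so fast-forward is possible.

Yes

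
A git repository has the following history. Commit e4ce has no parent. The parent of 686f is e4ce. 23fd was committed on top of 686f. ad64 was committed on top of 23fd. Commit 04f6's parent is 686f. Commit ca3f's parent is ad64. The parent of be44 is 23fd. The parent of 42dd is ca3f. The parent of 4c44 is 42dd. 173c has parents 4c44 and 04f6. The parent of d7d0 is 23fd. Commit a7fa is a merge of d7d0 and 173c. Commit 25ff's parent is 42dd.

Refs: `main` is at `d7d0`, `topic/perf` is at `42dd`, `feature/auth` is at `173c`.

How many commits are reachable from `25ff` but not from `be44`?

Reachable from 25ff: {23fd, 25ff, 42dd, 686f, ad64, ca3f, e4ce}.
Reachable from be44: {23fd, 686f, be44, e4ce}.
In 25ff's history but not be44's: {25ff, 42dd, ad64, ca3f} — 4 commits.

4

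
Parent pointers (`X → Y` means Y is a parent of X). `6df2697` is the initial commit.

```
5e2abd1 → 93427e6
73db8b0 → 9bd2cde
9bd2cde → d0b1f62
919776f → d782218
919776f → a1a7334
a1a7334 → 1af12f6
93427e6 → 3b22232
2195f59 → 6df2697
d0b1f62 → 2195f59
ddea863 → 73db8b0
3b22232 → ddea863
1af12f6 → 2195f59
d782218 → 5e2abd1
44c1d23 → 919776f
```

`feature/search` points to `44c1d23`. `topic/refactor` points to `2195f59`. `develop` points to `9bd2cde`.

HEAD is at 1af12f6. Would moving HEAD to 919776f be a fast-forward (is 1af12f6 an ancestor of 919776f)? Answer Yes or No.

A fast-forward from 1af12f6 to 919776f is possible iff 1af12f6 is an ancestor of 919776f.
Ancestors of 919776f: {1af12f6, 2195f59, 3b22232, 5e2abd1, 6df2697, 73db8b0, 919776f, 93427e6, 9bd2cde, a1a7334, d0b1f62, d782218, ddea863}.
1af12f6 is among them, so fast-forward is possible.

Yes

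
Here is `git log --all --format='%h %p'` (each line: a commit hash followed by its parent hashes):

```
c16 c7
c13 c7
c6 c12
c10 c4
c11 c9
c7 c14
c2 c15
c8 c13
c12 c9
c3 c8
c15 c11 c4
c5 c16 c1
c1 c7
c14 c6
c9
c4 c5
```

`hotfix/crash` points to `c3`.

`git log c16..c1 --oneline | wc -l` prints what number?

1

Reachable from c1: {c1, c12, c14, c6, c7, c9}.
Reachable from c16: {c12, c14, c16, c6, c7, c9}.
In c1's history but not c16's: {c1} — 1 commit.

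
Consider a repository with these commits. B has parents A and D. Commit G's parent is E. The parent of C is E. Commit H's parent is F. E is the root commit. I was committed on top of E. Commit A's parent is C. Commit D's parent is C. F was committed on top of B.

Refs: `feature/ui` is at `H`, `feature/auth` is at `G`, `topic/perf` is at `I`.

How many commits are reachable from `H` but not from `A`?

4

Reachable from H: {A, B, C, D, E, F, H}.
Reachable from A: {A, C, E}.
In H's history but not A's: {B, D, F, H} — 4 commits.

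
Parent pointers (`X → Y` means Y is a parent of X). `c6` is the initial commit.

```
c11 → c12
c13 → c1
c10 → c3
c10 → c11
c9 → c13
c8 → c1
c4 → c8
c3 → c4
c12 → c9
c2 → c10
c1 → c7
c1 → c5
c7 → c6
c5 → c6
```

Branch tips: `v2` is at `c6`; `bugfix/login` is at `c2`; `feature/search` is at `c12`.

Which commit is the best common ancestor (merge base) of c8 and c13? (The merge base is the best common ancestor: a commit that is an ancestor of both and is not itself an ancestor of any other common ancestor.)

c1

Ancestors of c8: {c1, c5, c6, c7, c8}.
Ancestors of c13: {c1, c13, c5, c6, c7}.
Common ancestors: {c1, c5, c6, c7}.
Among these, c1 is not an ancestor of any other common ancestor — it is the merge base.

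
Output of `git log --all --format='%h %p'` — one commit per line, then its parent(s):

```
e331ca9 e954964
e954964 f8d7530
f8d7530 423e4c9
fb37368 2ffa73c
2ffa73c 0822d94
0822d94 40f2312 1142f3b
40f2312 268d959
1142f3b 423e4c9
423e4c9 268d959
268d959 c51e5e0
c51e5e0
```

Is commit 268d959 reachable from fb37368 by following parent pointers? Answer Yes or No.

Yes

Ancestors of fb37368 (commits reachable by following parents): {0822d94, 1142f3b, 268d959, 2ffa73c, 40f2312, 423e4c9, c51e5e0, fb37368}.
268d959 is in that set, so it is an ancestor of fb37368.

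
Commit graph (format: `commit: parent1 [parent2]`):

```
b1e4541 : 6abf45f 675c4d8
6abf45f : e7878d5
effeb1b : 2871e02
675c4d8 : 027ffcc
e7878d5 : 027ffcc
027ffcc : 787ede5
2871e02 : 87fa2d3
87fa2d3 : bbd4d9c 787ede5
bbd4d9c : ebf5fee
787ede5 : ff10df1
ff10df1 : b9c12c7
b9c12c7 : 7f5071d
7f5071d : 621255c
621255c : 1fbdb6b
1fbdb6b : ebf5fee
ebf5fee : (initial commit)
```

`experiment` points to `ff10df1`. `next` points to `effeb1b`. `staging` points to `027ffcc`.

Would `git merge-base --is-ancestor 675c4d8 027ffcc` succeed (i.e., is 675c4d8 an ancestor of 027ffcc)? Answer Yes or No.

Ancestors of 027ffcc: {027ffcc, 1fbdb6b, 621255c, 787ede5, 7f5071d, b9c12c7, ebf5fee, ff10df1}.
675c4d8 is not in that set, so it is not an ancestor of 027ffcc.

No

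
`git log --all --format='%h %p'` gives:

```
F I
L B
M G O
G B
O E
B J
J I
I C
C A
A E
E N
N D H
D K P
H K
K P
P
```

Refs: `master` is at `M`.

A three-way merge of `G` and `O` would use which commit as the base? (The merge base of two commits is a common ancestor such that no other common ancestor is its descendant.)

Ancestors of G: {A, B, C, D, E, G, H, I, J, K, N, P}.
Ancestors of O: {D, E, H, K, N, O, P}.
Common ancestors: {D, E, H, K, N, P}.
Among these, E is not an ancestor of any other common ancestor — it is the merge base.

E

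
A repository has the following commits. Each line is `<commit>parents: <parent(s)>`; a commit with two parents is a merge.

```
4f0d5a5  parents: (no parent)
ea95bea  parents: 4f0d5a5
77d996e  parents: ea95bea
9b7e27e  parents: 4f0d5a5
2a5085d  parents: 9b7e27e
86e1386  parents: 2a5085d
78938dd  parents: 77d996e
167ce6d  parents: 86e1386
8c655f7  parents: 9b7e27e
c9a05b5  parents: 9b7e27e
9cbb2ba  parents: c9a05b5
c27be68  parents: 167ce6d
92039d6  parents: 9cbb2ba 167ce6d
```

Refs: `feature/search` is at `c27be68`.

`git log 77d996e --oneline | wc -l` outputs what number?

3

Walking parent pointers from 77d996e: reachable set = {4f0d5a5, 77d996e, ea95bea}.
That is 3 commits.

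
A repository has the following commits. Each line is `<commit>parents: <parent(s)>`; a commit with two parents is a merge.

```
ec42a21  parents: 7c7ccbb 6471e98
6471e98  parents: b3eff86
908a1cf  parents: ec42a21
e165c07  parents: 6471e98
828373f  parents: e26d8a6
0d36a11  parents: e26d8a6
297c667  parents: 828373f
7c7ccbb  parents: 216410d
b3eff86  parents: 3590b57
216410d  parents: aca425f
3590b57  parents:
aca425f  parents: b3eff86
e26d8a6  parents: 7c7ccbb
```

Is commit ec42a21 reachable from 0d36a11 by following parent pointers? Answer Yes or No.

Ancestors of 0d36a11: {0d36a11, 216410d, 3590b57, 7c7ccbb, aca425f, b3eff86, e26d8a6}.
ec42a21 is not in that set, so it is not an ancestor of 0d36a11.

No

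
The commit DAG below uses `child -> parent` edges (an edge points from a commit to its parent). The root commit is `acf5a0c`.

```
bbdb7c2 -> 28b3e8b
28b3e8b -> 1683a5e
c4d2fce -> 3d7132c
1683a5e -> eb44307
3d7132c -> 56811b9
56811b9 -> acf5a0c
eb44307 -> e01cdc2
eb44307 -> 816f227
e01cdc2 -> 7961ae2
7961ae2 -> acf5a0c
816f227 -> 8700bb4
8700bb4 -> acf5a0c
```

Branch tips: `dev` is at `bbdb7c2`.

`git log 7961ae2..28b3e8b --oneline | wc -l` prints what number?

Reachable from 28b3e8b: {1683a5e, 28b3e8b, 7961ae2, 816f227, 8700bb4, acf5a0c, e01cdc2, eb44307}.
Reachable from 7961ae2: {7961ae2, acf5a0c}.
In 28b3e8b's history but not 7961ae2's: {1683a5e, 28b3e8b, 816f227, 8700bb4, e01cdc2, eb44307} — 6 commits.

6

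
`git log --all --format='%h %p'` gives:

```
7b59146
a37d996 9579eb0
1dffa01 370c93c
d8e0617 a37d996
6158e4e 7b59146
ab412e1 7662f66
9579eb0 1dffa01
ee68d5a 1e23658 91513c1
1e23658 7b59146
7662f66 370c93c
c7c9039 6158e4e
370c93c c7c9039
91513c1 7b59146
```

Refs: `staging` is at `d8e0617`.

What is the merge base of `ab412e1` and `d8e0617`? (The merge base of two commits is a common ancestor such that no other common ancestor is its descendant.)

Ancestors of ab412e1: {370c93c, 6158e4e, 7662f66, 7b59146, ab412e1, c7c9039}.
Ancestors of d8e0617: {1dffa01, 370c93c, 6158e4e, 7b59146, 9579eb0, a37d996, c7c9039, d8e0617}.
Common ancestors: {370c93c, 6158e4e, 7b59146, c7c9039}.
Among these, 370c93c is not an ancestor of any other common ancestor — it is the merge base.

370c93c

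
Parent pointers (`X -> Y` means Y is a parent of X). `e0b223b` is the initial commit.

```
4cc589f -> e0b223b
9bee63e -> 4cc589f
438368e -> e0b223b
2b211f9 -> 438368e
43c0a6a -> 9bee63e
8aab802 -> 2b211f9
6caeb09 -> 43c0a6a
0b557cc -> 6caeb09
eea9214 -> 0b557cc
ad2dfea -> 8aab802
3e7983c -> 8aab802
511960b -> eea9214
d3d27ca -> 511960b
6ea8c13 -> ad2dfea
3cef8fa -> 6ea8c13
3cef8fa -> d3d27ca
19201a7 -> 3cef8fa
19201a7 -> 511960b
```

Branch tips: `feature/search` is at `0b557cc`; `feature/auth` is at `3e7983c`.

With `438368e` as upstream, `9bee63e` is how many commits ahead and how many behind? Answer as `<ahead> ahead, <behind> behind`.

Reachable from 9bee63e: {4cc589f, 9bee63e, e0b223b}.
Reachable from 438368e: {438368e, e0b223b}.
Only in 9bee63e's history (ahead): {4cc589f, 9bee63e} — 2.
Only in 438368e's history (behind): {438368e} — 1.

2 ahead, 1 behind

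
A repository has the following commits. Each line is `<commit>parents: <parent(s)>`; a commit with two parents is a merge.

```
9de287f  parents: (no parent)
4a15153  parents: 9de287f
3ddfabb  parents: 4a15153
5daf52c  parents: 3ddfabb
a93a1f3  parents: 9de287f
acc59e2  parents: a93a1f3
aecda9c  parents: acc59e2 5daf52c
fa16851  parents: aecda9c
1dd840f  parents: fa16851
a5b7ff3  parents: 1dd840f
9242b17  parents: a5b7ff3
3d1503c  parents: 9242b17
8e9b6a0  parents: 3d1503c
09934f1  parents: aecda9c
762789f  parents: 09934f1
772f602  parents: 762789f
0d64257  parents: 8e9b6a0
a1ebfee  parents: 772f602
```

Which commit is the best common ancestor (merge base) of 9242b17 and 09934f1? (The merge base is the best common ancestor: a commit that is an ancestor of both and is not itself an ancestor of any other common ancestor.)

aecda9c

Ancestors of 9242b17: {1dd840f, 3ddfabb, 4a15153, 5daf52c, 9242b17, 9de287f, a5b7ff3, a93a1f3, acc59e2, aecda9c, fa16851}.
Ancestors of 09934f1: {09934f1, 3ddfabb, 4a15153, 5daf52c, 9de287f, a93a1f3, acc59e2, aecda9c}.
Common ancestors: {3ddfabb, 4a15153, 5daf52c, 9de287f, a93a1f3, acc59e2, aecda9c}.
Among these, aecda9c is not an ancestor of any other common ancestor — it is the merge base.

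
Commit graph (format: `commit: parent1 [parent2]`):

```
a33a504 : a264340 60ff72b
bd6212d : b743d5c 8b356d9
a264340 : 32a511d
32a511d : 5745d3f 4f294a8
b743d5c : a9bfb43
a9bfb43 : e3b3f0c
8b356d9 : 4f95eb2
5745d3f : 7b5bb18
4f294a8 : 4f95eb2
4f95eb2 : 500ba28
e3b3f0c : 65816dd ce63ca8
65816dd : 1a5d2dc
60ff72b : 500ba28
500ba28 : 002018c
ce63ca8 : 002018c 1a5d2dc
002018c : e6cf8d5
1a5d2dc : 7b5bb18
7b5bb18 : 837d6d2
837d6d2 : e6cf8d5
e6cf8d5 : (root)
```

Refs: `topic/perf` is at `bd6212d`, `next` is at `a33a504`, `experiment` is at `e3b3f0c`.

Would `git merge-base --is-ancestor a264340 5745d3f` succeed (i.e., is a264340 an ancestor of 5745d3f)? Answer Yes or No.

No

Ancestors of 5745d3f: {5745d3f, 7b5bb18, 837d6d2, e6cf8d5}.
a264340 is not in that set, so it is not an ancestor of 5745d3f.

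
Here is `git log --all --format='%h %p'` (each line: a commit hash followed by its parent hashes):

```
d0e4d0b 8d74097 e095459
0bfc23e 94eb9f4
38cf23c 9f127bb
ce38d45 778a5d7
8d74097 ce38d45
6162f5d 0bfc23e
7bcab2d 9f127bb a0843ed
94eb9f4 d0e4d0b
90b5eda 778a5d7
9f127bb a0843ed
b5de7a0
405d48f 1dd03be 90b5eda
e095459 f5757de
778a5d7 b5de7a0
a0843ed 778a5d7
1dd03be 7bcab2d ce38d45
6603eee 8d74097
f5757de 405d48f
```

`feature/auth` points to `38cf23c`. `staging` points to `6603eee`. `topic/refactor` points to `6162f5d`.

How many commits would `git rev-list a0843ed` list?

3

Walking parent pointers from a0843ed: reachable set = {778a5d7, a0843ed, b5de7a0}.
That is 3 commits.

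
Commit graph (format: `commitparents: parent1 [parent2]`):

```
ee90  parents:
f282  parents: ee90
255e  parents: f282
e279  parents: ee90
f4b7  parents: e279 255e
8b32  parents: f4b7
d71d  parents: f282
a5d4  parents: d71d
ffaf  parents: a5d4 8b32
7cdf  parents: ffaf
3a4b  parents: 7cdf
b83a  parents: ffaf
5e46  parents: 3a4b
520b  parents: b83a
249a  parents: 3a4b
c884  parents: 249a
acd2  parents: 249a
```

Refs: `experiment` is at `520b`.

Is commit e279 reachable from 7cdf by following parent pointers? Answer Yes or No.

Yes

Ancestors of 7cdf (commits reachable by following parents): {255e, 7cdf, 8b32, a5d4, d71d, e279, ee90, f282, f4b7, ffaf}.
e279 is in that set, so it is an ancestor of 7cdf.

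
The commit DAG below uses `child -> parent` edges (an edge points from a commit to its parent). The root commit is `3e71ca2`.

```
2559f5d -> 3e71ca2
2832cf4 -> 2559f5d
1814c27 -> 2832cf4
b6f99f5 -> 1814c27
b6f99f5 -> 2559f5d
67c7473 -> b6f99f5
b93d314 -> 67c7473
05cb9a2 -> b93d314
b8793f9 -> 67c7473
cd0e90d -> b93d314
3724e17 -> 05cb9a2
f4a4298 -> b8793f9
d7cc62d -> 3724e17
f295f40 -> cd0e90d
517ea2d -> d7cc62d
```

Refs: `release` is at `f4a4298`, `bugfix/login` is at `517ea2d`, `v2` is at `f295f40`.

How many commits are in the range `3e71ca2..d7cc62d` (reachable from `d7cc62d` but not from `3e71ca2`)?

Reachable from d7cc62d: {05cb9a2, 1814c27, 2559f5d, 2832cf4, 3724e17, 3e71ca2, 67c7473, b6f99f5, b93d314, d7cc62d}.
Reachable from 3e71ca2: {3e71ca2}.
In d7cc62d's history but not 3e71ca2's: {05cb9a2, 1814c27, 2559f5d, 2832cf4, 3724e17, 67c7473, b6f99f5, b93d314, d7cc62d} — 9 commits.

9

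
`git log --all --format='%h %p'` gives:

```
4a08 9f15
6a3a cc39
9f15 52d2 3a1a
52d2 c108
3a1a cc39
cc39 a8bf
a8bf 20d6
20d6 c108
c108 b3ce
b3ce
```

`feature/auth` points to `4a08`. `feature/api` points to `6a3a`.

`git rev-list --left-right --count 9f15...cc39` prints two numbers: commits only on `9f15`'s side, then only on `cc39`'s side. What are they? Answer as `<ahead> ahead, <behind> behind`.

Reachable from 9f15: {20d6, 3a1a, 52d2, 9f15, a8bf, b3ce, c108, cc39}.
Reachable from cc39: {20d6, a8bf, b3ce, c108, cc39}.
Only in 9f15's history (ahead): {3a1a, 52d2, 9f15} — 3.
Only in cc39's history (behind): {} — 0.

3 ahead, 0 behind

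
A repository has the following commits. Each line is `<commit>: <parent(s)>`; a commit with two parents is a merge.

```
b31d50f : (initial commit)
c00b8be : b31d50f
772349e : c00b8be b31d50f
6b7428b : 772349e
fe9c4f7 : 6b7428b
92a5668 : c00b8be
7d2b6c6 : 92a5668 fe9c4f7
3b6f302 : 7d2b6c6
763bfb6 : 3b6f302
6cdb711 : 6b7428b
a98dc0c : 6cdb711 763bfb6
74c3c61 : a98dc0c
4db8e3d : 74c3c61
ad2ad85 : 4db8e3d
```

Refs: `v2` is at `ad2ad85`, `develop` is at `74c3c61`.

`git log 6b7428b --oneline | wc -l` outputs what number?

Walking parent pointers from 6b7428b: reachable set = {6b7428b, 772349e, b31d50f, c00b8be}.
That is 4 commits.

4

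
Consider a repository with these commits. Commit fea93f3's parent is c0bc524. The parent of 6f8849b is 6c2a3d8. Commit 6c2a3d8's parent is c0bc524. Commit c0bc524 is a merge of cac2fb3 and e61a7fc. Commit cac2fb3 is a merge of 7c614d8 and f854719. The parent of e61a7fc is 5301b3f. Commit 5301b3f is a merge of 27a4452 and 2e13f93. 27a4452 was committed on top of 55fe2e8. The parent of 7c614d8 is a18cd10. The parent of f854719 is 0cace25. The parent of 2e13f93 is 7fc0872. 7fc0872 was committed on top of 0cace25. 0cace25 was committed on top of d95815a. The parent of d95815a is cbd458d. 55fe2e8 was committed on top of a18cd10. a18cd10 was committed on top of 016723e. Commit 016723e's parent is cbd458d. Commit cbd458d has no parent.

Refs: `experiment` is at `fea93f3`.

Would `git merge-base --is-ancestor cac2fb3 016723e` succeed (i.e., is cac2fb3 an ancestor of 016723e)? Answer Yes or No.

No

Ancestors of 016723e: {016723e, cbd458d}.
cac2fb3 is not in that set, so it is not an ancestor of 016723e.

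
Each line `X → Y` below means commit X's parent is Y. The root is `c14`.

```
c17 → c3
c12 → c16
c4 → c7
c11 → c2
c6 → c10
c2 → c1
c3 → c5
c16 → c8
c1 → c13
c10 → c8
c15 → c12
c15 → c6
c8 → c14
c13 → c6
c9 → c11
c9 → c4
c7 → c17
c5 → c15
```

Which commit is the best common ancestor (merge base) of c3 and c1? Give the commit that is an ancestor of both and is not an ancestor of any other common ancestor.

c6

Ancestors of c3: {c10, c12, c14, c15, c16, c3, c5, c6, c8}.
Ancestors of c1: {c1, c10, c13, c14, c6, c8}.
Common ancestors: {c10, c14, c6, c8}.
Among these, c6 is not an ancestor of any other common ancestor — it is the merge base.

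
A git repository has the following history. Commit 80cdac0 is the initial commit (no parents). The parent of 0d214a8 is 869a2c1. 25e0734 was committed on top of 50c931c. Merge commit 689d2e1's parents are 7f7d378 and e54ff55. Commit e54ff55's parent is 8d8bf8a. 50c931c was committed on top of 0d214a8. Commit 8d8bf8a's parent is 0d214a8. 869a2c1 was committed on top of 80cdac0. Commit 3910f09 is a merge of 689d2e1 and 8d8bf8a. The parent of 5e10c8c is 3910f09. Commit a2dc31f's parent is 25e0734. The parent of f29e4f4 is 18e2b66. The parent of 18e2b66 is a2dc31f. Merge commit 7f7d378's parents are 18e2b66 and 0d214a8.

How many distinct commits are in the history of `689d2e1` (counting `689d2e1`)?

11

Walking parent pointers from 689d2e1: reachable set = {0d214a8, 18e2b66, 25e0734, 50c931c, 689d2e1, 7f7d378, 80cdac0, 869a2c1, 8d8bf8a, a2dc31f, e54ff55}.
That is 11 commits.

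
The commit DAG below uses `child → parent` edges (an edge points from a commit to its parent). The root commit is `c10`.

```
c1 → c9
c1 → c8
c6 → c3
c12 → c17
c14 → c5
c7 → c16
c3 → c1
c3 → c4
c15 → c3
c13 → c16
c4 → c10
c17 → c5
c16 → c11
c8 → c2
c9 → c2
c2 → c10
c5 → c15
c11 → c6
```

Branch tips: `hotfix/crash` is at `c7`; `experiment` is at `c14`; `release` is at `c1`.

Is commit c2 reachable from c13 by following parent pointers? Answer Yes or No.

Ancestors of c13 (commits reachable by following parents): {c1, c10, c11, c13, c16, c2, c3, c4, c6, c8, c9}.
c2 is in that set, so it is an ancestor of c13.

Yes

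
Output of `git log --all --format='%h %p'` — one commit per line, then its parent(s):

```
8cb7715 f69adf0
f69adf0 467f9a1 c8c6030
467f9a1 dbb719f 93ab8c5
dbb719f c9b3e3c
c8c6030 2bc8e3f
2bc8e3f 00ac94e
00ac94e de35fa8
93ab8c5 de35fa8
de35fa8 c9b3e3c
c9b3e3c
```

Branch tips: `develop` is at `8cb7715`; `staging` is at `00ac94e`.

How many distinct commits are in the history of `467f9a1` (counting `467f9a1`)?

Walking parent pointers from 467f9a1: reachable set = {467f9a1, 93ab8c5, c9b3e3c, dbb719f, de35fa8}.
That is 5 commits.

5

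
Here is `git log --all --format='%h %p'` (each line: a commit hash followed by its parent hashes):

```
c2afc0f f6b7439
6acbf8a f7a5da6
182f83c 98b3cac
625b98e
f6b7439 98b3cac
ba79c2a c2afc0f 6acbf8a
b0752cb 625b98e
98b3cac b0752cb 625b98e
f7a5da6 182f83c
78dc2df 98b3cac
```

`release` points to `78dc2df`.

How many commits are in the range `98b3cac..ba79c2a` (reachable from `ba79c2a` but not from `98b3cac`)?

6

Reachable from ba79c2a: {182f83c, 625b98e, 6acbf8a, 98b3cac, b0752cb, ba79c2a, c2afc0f, f6b7439, f7a5da6}.
Reachable from 98b3cac: {625b98e, 98b3cac, b0752cb}.
In ba79c2a's history but not 98b3cac's: {182f83c, 6acbf8a, ba79c2a, c2afc0f, f6b7439, f7a5da6} — 6 commits.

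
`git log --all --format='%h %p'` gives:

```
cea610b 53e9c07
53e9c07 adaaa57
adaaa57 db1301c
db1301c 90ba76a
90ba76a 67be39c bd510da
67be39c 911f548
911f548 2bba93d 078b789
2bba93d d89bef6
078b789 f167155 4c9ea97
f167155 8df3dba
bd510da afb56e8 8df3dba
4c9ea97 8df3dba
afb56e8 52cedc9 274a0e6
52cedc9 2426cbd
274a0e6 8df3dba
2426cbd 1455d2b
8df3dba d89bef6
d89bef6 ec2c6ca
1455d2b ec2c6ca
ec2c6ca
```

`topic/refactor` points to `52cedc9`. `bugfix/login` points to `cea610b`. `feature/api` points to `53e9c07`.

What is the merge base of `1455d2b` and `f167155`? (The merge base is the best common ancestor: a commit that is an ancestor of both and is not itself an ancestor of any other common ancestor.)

ec2c6ca

Ancestors of 1455d2b: {1455d2b, ec2c6ca}.
Ancestors of f167155: {8df3dba, d89bef6, ec2c6ca, f167155}.
Common ancestors: {ec2c6ca}.
The only common ancestor is ec2c6ca, so it is the merge base.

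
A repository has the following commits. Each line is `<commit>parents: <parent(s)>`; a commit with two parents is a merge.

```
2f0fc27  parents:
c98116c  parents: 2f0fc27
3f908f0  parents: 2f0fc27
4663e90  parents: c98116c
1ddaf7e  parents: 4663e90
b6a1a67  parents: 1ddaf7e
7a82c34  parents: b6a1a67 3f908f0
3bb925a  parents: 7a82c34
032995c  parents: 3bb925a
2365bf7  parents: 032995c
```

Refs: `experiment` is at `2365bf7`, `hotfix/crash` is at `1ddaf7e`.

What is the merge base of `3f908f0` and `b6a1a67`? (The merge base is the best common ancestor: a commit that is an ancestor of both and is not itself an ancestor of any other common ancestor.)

Ancestors of 3f908f0: {2f0fc27, 3f908f0}.
Ancestors of b6a1a67: {1ddaf7e, 2f0fc27, 4663e90, b6a1a67, c98116c}.
Common ancestors: {2f0fc27}.
The only common ancestor is 2f0fc27, so it is the merge base.

2f0fc27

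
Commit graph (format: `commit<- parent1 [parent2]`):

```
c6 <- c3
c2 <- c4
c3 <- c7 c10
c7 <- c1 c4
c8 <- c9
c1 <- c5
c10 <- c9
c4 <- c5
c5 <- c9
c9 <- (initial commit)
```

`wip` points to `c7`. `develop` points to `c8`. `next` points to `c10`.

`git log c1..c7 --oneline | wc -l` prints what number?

2

Reachable from c7: {c1, c4, c5, c7, c9}.
Reachable from c1: {c1, c5, c9}.
In c7's history but not c1's: {c4, c7} — 2 commits.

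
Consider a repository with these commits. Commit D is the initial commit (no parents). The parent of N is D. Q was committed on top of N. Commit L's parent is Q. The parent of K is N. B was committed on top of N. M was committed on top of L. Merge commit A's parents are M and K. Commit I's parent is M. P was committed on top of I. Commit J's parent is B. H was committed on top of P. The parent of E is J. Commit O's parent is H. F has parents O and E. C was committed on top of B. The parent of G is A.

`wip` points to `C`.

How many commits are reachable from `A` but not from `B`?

5

Reachable from A: {A, D, K, L, M, N, Q}.
Reachable from B: {B, D, N}.
In A's history but not B's: {A, K, L, M, Q} — 5 commits.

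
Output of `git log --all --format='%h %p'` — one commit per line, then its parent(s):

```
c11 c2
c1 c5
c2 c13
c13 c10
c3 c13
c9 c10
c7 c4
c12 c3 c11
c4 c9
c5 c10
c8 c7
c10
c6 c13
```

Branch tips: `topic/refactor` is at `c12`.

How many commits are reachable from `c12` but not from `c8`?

5

Reachable from c12: {c10, c11, c12, c13, c2, c3}.
Reachable from c8: {c10, c4, c7, c8, c9}.
In c12's history but not c8's: {c11, c12, c13, c2, c3} — 5 commits.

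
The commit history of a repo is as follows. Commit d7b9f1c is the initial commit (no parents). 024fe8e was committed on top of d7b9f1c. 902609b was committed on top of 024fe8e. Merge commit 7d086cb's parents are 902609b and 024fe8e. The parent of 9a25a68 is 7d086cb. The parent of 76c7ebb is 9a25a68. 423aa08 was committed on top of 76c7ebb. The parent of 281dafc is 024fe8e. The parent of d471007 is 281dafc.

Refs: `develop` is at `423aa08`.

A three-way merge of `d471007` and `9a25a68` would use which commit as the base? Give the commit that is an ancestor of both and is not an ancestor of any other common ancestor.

024fe8e

Ancestors of d471007: {024fe8e, 281dafc, d471007, d7b9f1c}.
Ancestors of 9a25a68: {024fe8e, 7d086cb, 902609b, 9a25a68, d7b9f1c}.
Common ancestors: {024fe8e, d7b9f1c}.
Among these, 024fe8e is not an ancestor of any other common ancestor — it is the merge base.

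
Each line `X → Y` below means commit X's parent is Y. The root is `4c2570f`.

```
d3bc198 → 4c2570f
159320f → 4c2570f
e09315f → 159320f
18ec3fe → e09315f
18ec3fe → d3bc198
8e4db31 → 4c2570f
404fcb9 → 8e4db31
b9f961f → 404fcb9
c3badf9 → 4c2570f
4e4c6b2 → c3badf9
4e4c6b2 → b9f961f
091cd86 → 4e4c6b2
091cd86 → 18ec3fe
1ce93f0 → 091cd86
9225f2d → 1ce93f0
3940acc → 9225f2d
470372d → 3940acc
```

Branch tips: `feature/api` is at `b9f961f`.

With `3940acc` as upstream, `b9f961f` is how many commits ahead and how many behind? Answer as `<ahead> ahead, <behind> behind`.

0 ahead, 10 behind

Reachable from b9f961f: {404fcb9, 4c2570f, 8e4db31, b9f961f}.
Reachable from 3940acc: {091cd86, 159320f, 18ec3fe, 1ce93f0, 3940acc, 404fcb9, 4c2570f, 4e4c6b2, 8e4db31, 9225f2d, b9f961f, c3badf9, d3bc198, e09315f}.
Only in b9f961f's history (ahead): {} — 0.
Only in 3940acc's history (behind): {091cd86, 159320f, 18ec3fe, 1ce93f0, 3940acc, 4e4c6b2, 9225f2d, c3badf9, d3bc198, e09315f} — 10.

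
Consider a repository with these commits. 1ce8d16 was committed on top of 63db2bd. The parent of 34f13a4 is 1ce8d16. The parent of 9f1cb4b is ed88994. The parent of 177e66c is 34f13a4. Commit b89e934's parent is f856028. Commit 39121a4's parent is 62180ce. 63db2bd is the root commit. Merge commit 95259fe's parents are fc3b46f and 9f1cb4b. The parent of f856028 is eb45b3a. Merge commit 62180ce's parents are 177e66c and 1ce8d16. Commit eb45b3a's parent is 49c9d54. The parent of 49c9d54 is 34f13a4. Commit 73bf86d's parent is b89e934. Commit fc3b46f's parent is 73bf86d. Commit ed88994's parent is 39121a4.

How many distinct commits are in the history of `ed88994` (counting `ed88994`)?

7

Walking parent pointers from ed88994: reachable set = {177e66c, 1ce8d16, 34f13a4, 39121a4, 62180ce, 63db2bd, ed88994}.
That is 7 commits.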